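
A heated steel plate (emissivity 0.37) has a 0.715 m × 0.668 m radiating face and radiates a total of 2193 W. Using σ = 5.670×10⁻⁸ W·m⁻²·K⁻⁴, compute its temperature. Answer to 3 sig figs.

T ≈ 684 K

Area A = 0.715 × 0.668 = 0.47762 m².
P = εσAT⁴ ⇒ T = (P/(εσA))^(1/4) = (2193/(0.37×5.670×10⁻⁸×0.47762))^(1/4) = 684 K.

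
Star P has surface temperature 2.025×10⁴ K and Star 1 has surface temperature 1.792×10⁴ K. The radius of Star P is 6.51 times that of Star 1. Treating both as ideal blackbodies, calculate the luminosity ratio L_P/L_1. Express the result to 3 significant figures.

L_P/L_1 ≈ 69.1

L ∝ R²T⁴, so L_P/L_1 = (R_P/R_1)²(T_P/T_1)⁴ = (6.51)² × (2.025×10⁴/1.792×10⁴)⁴ = 42.3801 × 1.63060 = 69.1.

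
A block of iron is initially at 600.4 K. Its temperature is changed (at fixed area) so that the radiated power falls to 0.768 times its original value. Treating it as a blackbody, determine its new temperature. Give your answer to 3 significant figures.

T₂ ≈ 562 K

P ∝ T⁴, so T₂/T₁ = (P₂/P₁)^(1/4) = (0.768)^(1/4) = 0.936139.
T₂ = 600.4 × 0.936139 = 562 K.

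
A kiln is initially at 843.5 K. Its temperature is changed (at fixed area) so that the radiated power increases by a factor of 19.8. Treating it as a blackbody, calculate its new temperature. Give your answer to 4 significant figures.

T₂ ≈ 1779 K

P ∝ T⁴, so T₂/T₁ = (P₂/P₁)^(1/4) = (19.8)^(1/4) = 2.10944.
T₂ = 843.5 × 2.10944 = 1779 K.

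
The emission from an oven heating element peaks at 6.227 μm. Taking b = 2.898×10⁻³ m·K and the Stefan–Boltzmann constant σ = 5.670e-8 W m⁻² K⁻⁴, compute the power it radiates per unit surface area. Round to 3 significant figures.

Wien's law: T = b/λ_max = 2.898×10⁻³/6.227×10⁻⁶ = 465.393 K.
Then I = σT⁴ = 5.670×10⁻⁸×(465.393)⁴ = 2.66×10³ W/m².

I ≈ 2.66×10³ W/m²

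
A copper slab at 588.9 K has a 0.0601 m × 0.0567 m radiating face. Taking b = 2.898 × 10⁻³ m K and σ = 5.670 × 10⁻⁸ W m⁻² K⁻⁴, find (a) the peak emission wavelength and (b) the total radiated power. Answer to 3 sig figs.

(a) λ_max = b/T = 2.898×10⁻³/588.9 = 4.921×10⁻⁶ m = 4.92 μm.
Area A = 0.0601 × 0.0567 = 3.40767×10⁻³ m².
(b) P = σAT⁴ = 5.670×10⁻⁸×3.40767×10⁻³×(588.9)⁴ = 23.2 W.

λ_max ≈ 4.92 μm; P ≈ 23.2 W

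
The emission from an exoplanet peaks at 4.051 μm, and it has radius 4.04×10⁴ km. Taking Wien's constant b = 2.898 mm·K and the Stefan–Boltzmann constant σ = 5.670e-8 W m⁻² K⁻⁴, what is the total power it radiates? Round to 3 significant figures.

Wien's law: T = b/λ_max = 2.898×10⁻³/4.051×10⁻⁶ = 715.379 K.
Surface area A = 4πR² = 4π(4.04×10⁷ m)² = 2.05103×10¹⁶ m².
Then P = σAT⁴ = 5.670×10⁻⁸×2.05103×10¹⁶×(715.379)⁴ = 3.05×10²⁰ W.

P ≈ 3.05×10²⁰ W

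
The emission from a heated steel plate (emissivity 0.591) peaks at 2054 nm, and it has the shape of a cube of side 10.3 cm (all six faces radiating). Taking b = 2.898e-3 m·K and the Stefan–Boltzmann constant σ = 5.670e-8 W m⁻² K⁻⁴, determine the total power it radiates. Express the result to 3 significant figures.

P ≈ 8.45×10³ W

Wien's law: T = b/λ_max = 2.898×10⁻³/2.054×10⁻⁶ = 1410.91 K.
Area A = 6s² = 6×(0.103 m)² = 0.063654 m².
Then P = εσAT⁴ = 0.591×5.670×10⁻⁸×0.063654×(1410.91)⁴ = 8.45×10³ W.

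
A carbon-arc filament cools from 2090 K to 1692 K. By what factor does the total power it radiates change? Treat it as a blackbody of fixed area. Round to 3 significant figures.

P₂/P₁ ≈ 0.430

P ∝ T⁴, so P₂/P₁ = (T₂/T₁)⁴ = (1692/2090)⁴ = (0.809569)⁴ = 0.430.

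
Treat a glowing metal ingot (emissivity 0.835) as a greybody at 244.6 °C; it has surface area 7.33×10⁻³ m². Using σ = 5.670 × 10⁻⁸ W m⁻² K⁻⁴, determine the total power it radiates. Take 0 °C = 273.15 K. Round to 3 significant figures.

T = 244.6 °C + 273.15 = 517.75 K.
Area A = 7.33×10⁻³ m².
P = εσAT⁴ = 0.835 × 5.670×10⁻⁸ × 7.33×10⁻³ × (517.75)⁴ = 24.9 W.

P ≈ 24.9 W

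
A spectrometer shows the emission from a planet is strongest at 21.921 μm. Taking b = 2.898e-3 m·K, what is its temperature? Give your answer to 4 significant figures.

T ≈ 132.2 K

Wien's law gives T = b/λ_max = (2.898×10⁻³ m·K)/(2.1921×10⁻⁵ m) = 132.2 K.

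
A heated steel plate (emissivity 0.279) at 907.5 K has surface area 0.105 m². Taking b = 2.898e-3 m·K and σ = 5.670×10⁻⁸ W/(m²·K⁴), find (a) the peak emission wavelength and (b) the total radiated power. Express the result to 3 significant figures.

(a) λ_max = b/T = 2.898×10⁻³/907.5 = 3.193×10⁻⁶ m = 3.19 μm.
Area A = 0.105 m².
(b) P = εσAT⁴ = 0.279×5.670×10⁻⁸×0.105×(907.5)⁴ = 1.13×10³ W.

λ_max ≈ 3.19 μm; P ≈ 1.13×10³ W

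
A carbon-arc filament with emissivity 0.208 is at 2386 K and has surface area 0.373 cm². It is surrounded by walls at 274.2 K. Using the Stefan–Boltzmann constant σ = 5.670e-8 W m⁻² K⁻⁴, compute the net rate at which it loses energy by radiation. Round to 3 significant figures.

Net loss ≈ 14.3 W

Area A = 0.373 cm² = 3.73×10⁻⁵ m².
Net radiated power P_net = εσA(T⁴ − T₀⁴) = 0.208×5.670×10⁻⁸×3.73×10⁻⁵×(2386⁴ − 274.2⁴).
T⁴ − T₀⁴ = 3.24102×10¹³ − 5.65288×10⁹ = 3.24045×10¹³ K⁴, so P_net = 14.3 W.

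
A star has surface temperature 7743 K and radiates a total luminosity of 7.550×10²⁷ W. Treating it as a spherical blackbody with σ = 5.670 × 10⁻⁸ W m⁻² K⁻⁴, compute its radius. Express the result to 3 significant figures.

R ≈ 1.72×10⁹ m

L = 4πR²σT⁴ ⇒ R = √(L/(4πσT⁴)).
σT⁴ = 2.03807×10⁸ W/m², so R = √(7.550×10²⁷/(4π×2.03807×10⁸)) = 1.72×10⁹ m.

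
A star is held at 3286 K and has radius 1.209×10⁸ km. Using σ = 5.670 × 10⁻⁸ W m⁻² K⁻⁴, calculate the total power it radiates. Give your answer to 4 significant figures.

P ≈ 1.214×10³⁰ W

Surface area A = 4πR² = 4π(1.209×10¹¹ m)² = 1.83680×10²³ m².
P = σAT⁴ = 5.670×10⁻⁸ × 1.83680×10²³ × (3286)⁴ = 1.214×10³⁰ W.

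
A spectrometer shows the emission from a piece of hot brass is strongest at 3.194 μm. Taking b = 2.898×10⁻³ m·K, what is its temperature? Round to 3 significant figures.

T ≈ 907 K

Wien's law gives T = b/λ_max = (2.898×10⁻³ m·K)/(3.194×10⁻⁶ m) = 907 K.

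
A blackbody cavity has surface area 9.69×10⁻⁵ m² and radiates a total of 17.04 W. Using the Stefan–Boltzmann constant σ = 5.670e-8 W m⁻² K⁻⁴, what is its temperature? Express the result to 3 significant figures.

Area A = 9.69×10⁻⁵ m².
P = σAT⁴ ⇒ T = (P/(σA))^(1/4) = (17.04/(5.670×10⁻⁸×9.69×10⁻⁵))^(1/4) = 1.33×10³ K.

T ≈ 1.33×10³ K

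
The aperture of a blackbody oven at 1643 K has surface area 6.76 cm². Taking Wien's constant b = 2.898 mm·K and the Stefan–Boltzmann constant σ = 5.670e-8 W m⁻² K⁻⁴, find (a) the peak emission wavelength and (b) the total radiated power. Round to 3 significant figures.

(a) λ_max = b/T = 2.898×10⁻³/1643 = 1.764×10⁻⁶ m = 1.76 μm.
Area A = 6.76 cm² = 6.76×10⁻⁴ m².
(b) P = σAT⁴ = 5.670×10⁻⁸×6.76×10⁻⁴×(1643)⁴ = 279 W.

λ_max ≈ 1.76 μm; P ≈ 279 W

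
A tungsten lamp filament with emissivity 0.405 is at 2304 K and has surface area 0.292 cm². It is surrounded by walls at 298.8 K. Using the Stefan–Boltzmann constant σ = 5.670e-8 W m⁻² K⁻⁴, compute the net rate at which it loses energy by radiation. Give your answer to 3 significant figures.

Area A = 0.292 cm² = 2.92×10⁻⁵ m².
Net radiated power P_net = εσA(T⁴ − T₀⁴) = 0.405×5.670×10⁻⁸×2.92×10⁻⁵×(2304⁴ − 298.8⁴).
T⁴ − T₀⁴ = 2.81793×10¹³ − 7.97118×10⁹ = 2.81713×10¹³ K⁴, so P_net = 18.9 W.

Net loss ≈ 18.9 W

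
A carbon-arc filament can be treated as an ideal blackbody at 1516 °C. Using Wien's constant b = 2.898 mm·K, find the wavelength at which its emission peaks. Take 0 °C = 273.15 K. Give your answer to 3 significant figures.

λ_max ≈ 1.62×10³ nm

T = 1516 °C + 273.15 = 1789.15 K.
Wien's displacement law: λ_max = b/T = (2.898×10⁻³ m·K)/(1789.15 K) = 1.620×10⁻⁶ m.
That is 1.62×10³ nm, in the infrared range.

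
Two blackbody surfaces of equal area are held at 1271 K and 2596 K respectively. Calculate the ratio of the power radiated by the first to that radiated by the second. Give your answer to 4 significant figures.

With equal areas, P₁/P₂ = (T₁/T₂)⁴ = (1271/2596)⁴ = 0.05746.

P₁/P₂ ≈ 0.05746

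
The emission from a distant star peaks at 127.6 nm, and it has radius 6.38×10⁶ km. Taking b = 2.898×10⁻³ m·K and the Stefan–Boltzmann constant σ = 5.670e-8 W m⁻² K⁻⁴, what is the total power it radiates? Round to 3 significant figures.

P ≈ 7.72×10³⁰ W

Wien's law: T = b/λ_max = 2.898×10⁻³/1.276×10⁻⁷ = 22711.6 K.
Surface area A = 4πR² = 4π(6.38×10⁹ m)² = 5.11507×10²⁰ m².
Then P = σAT⁴ = 5.670×10⁻⁸×5.11507×10²⁰×(22711.6)⁴ = 7.72×10³⁰ W.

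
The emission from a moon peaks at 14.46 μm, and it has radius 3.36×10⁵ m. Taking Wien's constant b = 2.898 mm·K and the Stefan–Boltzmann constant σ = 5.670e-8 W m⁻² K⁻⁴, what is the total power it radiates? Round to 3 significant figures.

Wien's law: T = b/λ_max = 2.898×10⁻³/1.446×10⁻⁵ = 200.415 K.
Surface area A = 4πR² = 4π(3.36×10⁵ m)² = 1.41869×10¹² m².
Then P = σAT⁴ = 5.670×10⁻⁸×1.41869×10¹²×(200.415)⁴ = 1.30×10¹⁴ W.

P ≈ 1.30×10¹⁴ W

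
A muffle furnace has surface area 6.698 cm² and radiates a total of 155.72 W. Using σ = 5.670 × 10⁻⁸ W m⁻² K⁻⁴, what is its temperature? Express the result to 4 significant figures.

T ≈ 1423 K

Area A = 6.698 cm² = 6.698×10⁻⁴ m².
P = σAT⁴ ⇒ T = (P/(σA))^(1/4) = (155.72/(5.670×10⁻⁸×6.698×10⁻⁴))^(1/4) = 1423 K.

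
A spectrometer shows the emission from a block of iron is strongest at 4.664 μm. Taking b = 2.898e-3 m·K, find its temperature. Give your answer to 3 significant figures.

T ≈ 621 K

Wien's law gives T = b/λ_max = (2.898×10⁻³ m·K)/(4.664×10⁻⁶ m) = 621 K.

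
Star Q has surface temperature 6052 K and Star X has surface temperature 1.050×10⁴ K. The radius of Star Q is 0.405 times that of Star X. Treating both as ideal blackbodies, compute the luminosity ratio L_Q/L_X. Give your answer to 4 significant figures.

L_Q/L_X ≈ 0.01810

L ∝ R²T⁴, so L_Q/L_X = (R_Q/R_X)²(T_Q/T_X)⁴ = (0.405)² × (6052/1.050×10⁴)⁴ = 0.164025 × 0.110367 = 0.01810.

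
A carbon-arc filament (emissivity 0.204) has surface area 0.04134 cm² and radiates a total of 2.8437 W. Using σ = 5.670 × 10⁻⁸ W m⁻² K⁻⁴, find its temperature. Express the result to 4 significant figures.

T ≈ 2777 K

Area A = 0.04134 cm² = 4.134×10⁻⁶ m².
P = εσAT⁴ ⇒ T = (P/(εσA))^(1/4) = (2.8437/(0.204×5.670×10⁻⁸×4.134×10⁻⁶))^(1/4) = 2777 K.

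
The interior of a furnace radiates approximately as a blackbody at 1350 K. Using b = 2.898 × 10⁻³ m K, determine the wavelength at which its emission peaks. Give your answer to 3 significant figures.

Wien's displacement law: λ_max = b/T = (2.898×10⁻³ m·K)/(1350 K) = 2.147×10⁻⁶ m.
That is 2.15×10³ nm, in the infrared range.

λ_max ≈ 2.15×10³ nm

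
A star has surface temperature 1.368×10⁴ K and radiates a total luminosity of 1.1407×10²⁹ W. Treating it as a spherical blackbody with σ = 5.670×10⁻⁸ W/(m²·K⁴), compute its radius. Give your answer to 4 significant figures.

R ≈ 2.138×10⁹ m

L = 4πR²σT⁴ ⇒ R = √(L/(4πσT⁴)).
σT⁴ = 1.98576×10⁹ W/m², so R = √(1.1407×10²⁹/(4π×1.98576×10⁹)) = 2.138×10⁹ m.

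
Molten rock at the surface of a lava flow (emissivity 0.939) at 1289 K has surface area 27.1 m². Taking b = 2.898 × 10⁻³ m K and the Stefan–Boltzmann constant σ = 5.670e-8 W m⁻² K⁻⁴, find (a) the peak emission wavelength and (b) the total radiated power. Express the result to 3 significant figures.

(a) λ_max = b/T = 2.898×10⁻³/1289 = 2.248×10⁻⁶ m = 2.25 μm.
Area A = 27.1 m².
(b) P = εσAT⁴ = 0.939×5.670×10⁻⁸×27.1×(1289)⁴ = 3.98×10⁶ W.

λ_max ≈ 2.25 μm; P ≈ 3.98×10⁶ W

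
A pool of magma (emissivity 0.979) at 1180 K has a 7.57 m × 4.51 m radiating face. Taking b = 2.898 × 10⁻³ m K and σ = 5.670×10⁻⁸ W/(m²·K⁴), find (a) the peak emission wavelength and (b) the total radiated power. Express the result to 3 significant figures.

(a) λ_max = b/T = 2.898×10⁻³/1180 = 2.456×10⁻⁶ m = 2.46 μm.
Area A = 7.57 × 4.51 = 34.1407 m².
(b) P = εσAT⁴ = 0.979×5.670×10⁻⁸×34.1407×(1180)⁴ = 3.67×10⁶ W.

λ_max ≈ 2.46 μm; P ≈ 3.67×10⁶ W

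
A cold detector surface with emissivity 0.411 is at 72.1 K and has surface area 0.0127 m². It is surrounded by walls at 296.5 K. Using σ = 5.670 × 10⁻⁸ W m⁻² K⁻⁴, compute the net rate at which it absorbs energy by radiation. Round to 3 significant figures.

Net gain ≈ 2.28 W

Area A = 0.0127 m².
Net radiated power P_net = εσA(T⁴ − T₀⁴) = 0.411×5.670×10⁻⁸×0.0127×(72.1⁴ − 296.5⁴).
T⁴ − T₀⁴ = 2.70235×10⁷ − 7.72856×10⁹ = -7.70154×10⁹ K⁴, so P_net = -2.28 W — negative, meaning a net gain of 2.28 W.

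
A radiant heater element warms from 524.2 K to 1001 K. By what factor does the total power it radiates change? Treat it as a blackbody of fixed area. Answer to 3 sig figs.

P ∝ T⁴, so P₂/P₁ = (T₂/T₁)⁴ = (1001/524.2)⁴ = (1.90958)⁴ = 13.3.

P₂/P₁ ≈ 13.3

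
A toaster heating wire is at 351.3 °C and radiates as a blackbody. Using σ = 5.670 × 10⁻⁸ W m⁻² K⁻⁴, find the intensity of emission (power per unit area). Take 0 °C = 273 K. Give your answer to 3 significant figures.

I ≈ 8.61×10³ W/m²

T = 351.3 °C + 273 = 624.3 K.
Stefan–Boltzmann: I = σT⁴ = 5.670×10⁻⁸ × (624.3)⁴ = 8.61×10³ W/m².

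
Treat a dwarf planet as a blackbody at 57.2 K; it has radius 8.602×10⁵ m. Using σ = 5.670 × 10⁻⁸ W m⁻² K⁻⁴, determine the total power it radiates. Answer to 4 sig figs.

Surface area A = 4πR² = 4π(8.602×10⁵ m)² = 9.29841×10¹² m².
P = σAT⁴ = 5.670×10⁻⁸ × 9.29841×10¹² × (57.2)⁴ = 5.644×10¹² W.

P ≈ 5.644×10¹² W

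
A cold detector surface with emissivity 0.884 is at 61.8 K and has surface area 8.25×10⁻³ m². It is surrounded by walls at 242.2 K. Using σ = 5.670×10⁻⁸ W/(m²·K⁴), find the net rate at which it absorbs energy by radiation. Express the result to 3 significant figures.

Area A = 8.25×10⁻³ m².
Net radiated power P_net = εσA(T⁴ − T₀⁴) = 0.884×5.670×10⁻⁸×8.25×10⁻³×(61.8⁴ − 242.2⁴).
T⁴ − T₀⁴ = 1.45866×10⁷ − 3.44109×10⁹ = -3.42650×10⁹ K⁴, so P_net = -1.42 W — negative, meaning a net gain of 1.42 W.

Net gain ≈ 1.42 W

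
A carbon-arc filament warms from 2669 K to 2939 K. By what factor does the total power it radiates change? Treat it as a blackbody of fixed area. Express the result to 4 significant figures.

P ∝ T⁴, so P₂/P₁ = (T₂/T₁)⁴ = (2939/2669)⁴ = (1.10116)⁴ = 1.470.

P₂/P₁ ≈ 1.470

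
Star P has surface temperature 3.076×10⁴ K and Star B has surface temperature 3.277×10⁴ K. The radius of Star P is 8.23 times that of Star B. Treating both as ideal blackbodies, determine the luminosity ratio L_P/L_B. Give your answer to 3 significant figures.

L_P/L_B ≈ 52.6

L ∝ R²T⁴, so L_P/L_B = (R_P/R_B)²(T_P/T_B)⁴ = (8.23)² × (3.076×10⁴/3.277×10⁴)⁴ = 67.7329 × 0.776318 = 52.6.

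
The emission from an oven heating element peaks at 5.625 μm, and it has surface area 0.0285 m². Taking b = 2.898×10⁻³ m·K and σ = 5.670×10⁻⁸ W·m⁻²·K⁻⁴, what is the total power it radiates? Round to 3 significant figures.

P ≈ 114 W

Wien's law: T = b/λ_max = 2.898×10⁻³/5.625×10⁻⁶ = 515.200 K.
Area A = 0.0285 m².
Then P = σAT⁴ = 5.670×10⁻⁸×0.0285×(515.200)⁴ = 114 W.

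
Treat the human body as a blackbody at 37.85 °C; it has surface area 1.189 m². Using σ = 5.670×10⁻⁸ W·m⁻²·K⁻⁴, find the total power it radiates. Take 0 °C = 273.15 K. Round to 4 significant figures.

P ≈ 630.7 W

T = 37.85 °C + 273.15 = 311.00 K.
Area A = 1.189 m².
P = σAT⁴ = 5.670×10⁻⁸ × 1.189 × (311.00)⁴ = 630.7 W.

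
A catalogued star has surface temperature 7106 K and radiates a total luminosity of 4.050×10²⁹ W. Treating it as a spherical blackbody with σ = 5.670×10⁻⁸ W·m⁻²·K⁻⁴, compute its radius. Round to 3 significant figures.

L = 4πR²σT⁴ ⇒ R = √(L/(4πσT⁴)).
σT⁴ = 1.44572×10⁸ W/m², so R = √(4.050×10²⁹/(4π×1.44572×10⁸)) = 1.49×10¹⁰ m.

R ≈ 1.49×10¹⁰ m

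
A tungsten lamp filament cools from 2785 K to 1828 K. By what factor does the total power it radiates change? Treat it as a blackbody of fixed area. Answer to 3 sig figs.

P ∝ T⁴, so P₂/P₁ = (T₂/T₁)⁴ = (1828/2785)⁴ = (0.656373)⁴ = 0.186.

P₂/P₁ ≈ 0.186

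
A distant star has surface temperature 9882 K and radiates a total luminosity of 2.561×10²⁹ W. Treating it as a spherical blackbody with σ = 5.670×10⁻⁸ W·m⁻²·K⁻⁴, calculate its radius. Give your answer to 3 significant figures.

L = 4πR²σT⁴ ⇒ R = √(L/(4πσT⁴)).
σT⁴ = 5.40708×10⁸ W/m², so R = √(2.561×10²⁹/(4π×5.40708×10⁸)) = 6.14×10⁹ m.

R ≈ 6.14×10⁹ m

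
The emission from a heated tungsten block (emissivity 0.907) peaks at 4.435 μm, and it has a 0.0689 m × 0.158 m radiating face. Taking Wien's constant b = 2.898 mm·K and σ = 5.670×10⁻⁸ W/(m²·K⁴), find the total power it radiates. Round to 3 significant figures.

P ≈ 102 W

Wien's law: T = b/λ_max = 2.898×10⁻³/4.435×10⁻⁶ = 653.439 K.
Area A = 0.0689 × 0.158 = 0.0108862 m².
Then P = εσAT⁴ = 0.907×5.670×10⁻⁸×0.0108862×(653.439)⁴ = 102 W.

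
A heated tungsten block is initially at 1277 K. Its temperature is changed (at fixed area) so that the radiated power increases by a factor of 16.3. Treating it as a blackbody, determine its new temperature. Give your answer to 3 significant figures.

P ∝ T⁴, so T₂/T₁ = (P₂/P₁)^(1/4) = (16.3)^(1/4) = 2.00931.
T₂ = 1277 × 2.00931 = 2.57×10³ K.

T₂ ≈ 2.57×10³ K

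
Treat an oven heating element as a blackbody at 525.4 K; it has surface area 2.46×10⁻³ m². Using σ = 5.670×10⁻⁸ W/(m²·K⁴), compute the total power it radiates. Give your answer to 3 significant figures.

P ≈ 10.6 W

Area A = 2.46×10⁻³ m².
P = σAT⁴ = 5.670×10⁻⁸ × 2.46×10⁻³ × (525.4)⁴ = 10.6 W.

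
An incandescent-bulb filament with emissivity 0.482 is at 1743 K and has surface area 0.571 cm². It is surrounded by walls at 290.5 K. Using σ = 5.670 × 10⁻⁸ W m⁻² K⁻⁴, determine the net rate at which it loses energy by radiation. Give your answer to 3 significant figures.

Net loss ≈ 14.4 W

Area A = 0.571 cm² = 5.71×10⁻⁵ m².
Net radiated power P_net = εσA(T⁴ − T₀⁴) = 0.482×5.670×10⁻⁸×5.71×10⁻⁵×(1743⁴ − 290.5⁴).
T⁴ − T₀⁴ = 9.22974×10¹² − 7.12171×10⁹ = 9.22262×10¹² K⁴, so P_net = 14.4 W.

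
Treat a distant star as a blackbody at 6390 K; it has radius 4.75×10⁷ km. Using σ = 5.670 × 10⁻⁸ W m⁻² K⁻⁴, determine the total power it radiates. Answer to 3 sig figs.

Surface area A = 4πR² = 4π(4.75×10¹⁰ m)² = 2.83529×10²² m².
P = σAT⁴ = 5.670×10⁻⁸ × 2.83529×10²² × (6390)⁴ = 2.68×10³⁰ W.

P ≈ 2.68×10³⁰ W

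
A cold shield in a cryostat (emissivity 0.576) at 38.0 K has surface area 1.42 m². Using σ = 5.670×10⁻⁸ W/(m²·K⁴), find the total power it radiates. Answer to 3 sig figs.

P ≈ 0.0967 W

Area A = 1.42 m².
P = εσAT⁴ = 0.576 × 5.670×10⁻⁸ × 1.42 × (38.0)⁴ = 0.0967 W.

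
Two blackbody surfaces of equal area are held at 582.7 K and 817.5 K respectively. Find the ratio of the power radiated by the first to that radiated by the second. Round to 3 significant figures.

With equal areas, P₁/P₂ = (T₁/T₂)⁴ = (582.7/817.5)⁴ = 0.258.

P₁/P₂ ≈ 0.258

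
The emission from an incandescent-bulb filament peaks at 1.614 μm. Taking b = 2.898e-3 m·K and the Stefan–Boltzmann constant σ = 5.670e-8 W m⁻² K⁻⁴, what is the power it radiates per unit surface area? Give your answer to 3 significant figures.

I ≈ 5.89×10⁵ W/m²

Wien's law: T = b/λ_max = 2.898×10⁻³/1.614×10⁻⁶ = 1795.54 K.
Then I = σT⁴ = 5.670×10⁻⁸×(1795.54)⁴ = 5.89×10⁵ W/m².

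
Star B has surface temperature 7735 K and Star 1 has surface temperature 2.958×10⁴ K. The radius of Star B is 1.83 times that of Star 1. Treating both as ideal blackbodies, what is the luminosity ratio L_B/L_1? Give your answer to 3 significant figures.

L_B/L_1 ≈ 0.0157

L ∝ R²T⁴, so L_B/L_1 = (R_B/R_1)²(T_B/T_1)⁴ = (1.83)² × (7735/2.958×10⁴)⁴ = 3.3489 × 4.67572×10⁻³ = 0.0157.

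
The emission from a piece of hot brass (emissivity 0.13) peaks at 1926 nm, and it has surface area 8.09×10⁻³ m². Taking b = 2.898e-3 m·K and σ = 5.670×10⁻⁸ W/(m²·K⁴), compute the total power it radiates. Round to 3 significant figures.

P ≈ 306 W

Wien's law: T = b/λ_max = 2.898×10⁻³/1.926×10⁻⁶ = 1504.67 K.
Area A = 8.09×10⁻³ m².
Then P = εσAT⁴ = 0.13×5.670×10⁻⁸×8.09×10⁻³×(1504.67)⁴ = 306 W.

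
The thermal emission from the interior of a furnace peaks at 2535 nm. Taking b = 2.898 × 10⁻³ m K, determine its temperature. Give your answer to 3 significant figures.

Wien's law gives T = b/λ_max = (2.898×10⁻³ m·K)/(2.535×10⁻⁶ m) = 1.14×10³ K.

T ≈ 1.14×10³ K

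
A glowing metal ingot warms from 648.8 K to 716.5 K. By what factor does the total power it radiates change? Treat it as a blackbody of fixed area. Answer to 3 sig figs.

P₂/P₁ ≈ 1.49

P ∝ T⁴, so P₂/P₁ = (T₂/T₁)⁴ = (716.5/648.8)⁴ = (1.10435)⁴ = 1.49.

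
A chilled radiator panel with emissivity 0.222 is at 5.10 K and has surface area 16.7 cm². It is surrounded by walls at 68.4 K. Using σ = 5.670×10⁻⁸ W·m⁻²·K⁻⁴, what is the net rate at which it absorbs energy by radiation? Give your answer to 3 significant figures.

Net gain ≈ 4.60×10⁻⁴ W

Area A = 16.7 cm² = 1.67×10⁻³ m².
Net radiated power P_net = εσA(T⁴ − T₀⁴) = 0.222×5.670×10⁻⁸×1.67×10⁻³×(5.10⁴ − 68.4⁴).
T⁴ − T₀⁴ = 676.520 − 2.18889×10⁷ = -2.18882×10⁷ K⁴, so P_net = -4.60×10⁻⁴ W — negative, meaning a net gain of 4.60×10⁻⁴ W.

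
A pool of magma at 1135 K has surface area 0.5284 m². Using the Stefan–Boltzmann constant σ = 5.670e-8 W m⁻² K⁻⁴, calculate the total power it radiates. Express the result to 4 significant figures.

P ≈ 4.972×10⁴ W

Area A = 0.5284 m².
P = σAT⁴ = 5.670×10⁻⁸ × 0.5284 × (1135)⁴ = 4.972×10⁴ W.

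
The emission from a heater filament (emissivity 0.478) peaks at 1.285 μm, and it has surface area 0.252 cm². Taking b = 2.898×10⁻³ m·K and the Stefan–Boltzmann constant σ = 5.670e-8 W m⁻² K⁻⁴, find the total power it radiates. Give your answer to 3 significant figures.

Wien's law: T = b/λ_max = 2.898×10⁻³/1.285×10⁻⁶ = 2255.25 K.
Area A = 0.252 cm² = 2.52×10⁻⁵ m².
Then P = εσAT⁴ = 0.478×5.670×10⁻⁸×2.52×10⁻⁵×(2255.25)⁴ = 17.7 W.

P ≈ 17.7 W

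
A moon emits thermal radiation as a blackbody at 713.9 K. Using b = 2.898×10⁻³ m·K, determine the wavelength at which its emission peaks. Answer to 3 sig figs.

Wien's displacement law: λ_max = b/T = (2.898×10⁻³ m·K)/(713.9 K) = 4.059×10⁻⁶ m.
That is 4.06 μm, in the infrared range.

λ_max ≈ 4.06 μm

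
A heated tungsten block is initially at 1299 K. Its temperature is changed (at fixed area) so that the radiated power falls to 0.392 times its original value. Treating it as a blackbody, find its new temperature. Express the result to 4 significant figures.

T₂ ≈ 1028 K

P ∝ T⁴, so T₂/T₁ = (P₂/P₁)^(1/4) = (0.392)^(1/4) = 0.791264.
T₂ = 1299 × 0.791264 = 1028 K.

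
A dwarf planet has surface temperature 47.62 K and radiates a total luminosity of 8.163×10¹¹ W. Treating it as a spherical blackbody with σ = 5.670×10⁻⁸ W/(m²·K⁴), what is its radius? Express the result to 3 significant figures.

R ≈ 4.72×10⁵ m

L = 4πR²σT⁴ ⇒ R = √(L/(4πσT⁴)).
σT⁴ = 0.291569 W/m², so R = √(8.163×10¹¹/(4π×0.291569)) = 4.72×10⁵ m.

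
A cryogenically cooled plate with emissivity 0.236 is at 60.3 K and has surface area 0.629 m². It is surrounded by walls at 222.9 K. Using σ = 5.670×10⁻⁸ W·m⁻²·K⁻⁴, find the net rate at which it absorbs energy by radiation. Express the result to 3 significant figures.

Net gain ≈ 20.7 W

Area A = 0.629 m².
Net radiated power P_net = εσA(T⁴ − T₀⁴) = 0.236×5.670×10⁻⁸×0.629×(60.3⁴ − 222.9⁴).
T⁴ − T₀⁴ = 1.32212×10⁷ − 2.46854×10⁹ = -2.45532×10⁹ K⁴, so P_net = -20.7 W — negative, meaning a net gain of 20.7 W.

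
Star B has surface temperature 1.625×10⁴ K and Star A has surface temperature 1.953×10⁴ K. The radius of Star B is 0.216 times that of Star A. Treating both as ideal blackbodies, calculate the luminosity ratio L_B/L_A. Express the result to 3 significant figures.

L_B/L_A ≈ 0.0224

L ∝ R²T⁴, so L_B/L_A = (R_B/R_A)²(T_B/T_A)⁴ = (0.216)² × (1.625×10⁴/1.953×10⁴)⁴ = 0.046656 × 0.479297 = 0.0224.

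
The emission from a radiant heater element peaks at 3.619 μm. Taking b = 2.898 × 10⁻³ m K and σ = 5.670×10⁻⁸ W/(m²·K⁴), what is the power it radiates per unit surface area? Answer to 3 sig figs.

I ≈ 2.33×10⁴ W/m²

Wien's law: T = b/λ_max = 2.898×10⁻³/3.619×10⁻⁶ = 800.774 K.
Then I = σT⁴ = 5.670×10⁻⁸×(800.774)⁴ = 2.33×10⁴ W/m².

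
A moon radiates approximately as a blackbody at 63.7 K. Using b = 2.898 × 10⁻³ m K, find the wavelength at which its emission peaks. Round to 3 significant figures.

Wien's displacement law: λ_max = b/T = (2.898×10⁻³ m·K)/(63.7 K) = 4.549×10⁻⁵ m.
That is 45.5 μm, in the infrared range.

λ_max ≈ 45.5 μm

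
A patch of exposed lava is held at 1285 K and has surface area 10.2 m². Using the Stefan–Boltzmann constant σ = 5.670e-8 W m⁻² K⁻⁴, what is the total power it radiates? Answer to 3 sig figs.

Area A = 10.2 m².
P = σAT⁴ = 5.670×10⁻⁸ × 10.2 × (1285)⁴ = 1.58×10⁶ W.

P ≈ 1.58×10⁶ W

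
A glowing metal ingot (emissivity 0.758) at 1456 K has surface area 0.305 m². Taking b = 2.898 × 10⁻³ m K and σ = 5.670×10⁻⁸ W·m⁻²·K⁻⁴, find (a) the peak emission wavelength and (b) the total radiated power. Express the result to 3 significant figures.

(a) λ_max = b/T = 2.898×10⁻³/1456 = 1.990×10⁻⁶ m = 1.99 μm.
Area A = 0.305 m².
(b) P = εσAT⁴ = 0.758×5.670×10⁻⁸×0.305×(1456)⁴ = 5.89×10⁴ W.

λ_max ≈ 1.99 μm; P ≈ 5.89×10⁴ W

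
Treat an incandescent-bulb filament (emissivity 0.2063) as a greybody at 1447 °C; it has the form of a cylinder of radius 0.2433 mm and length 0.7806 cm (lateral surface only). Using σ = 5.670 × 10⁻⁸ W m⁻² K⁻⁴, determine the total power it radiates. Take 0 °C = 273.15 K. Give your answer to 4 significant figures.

T = 1447 °C + 273.15 = 1720.15 K.
Lateral area A = 2πrL = 2π×2.433×10⁻⁴×7.806×10⁻³ = 1.19330×10⁻⁵ m².
P = εσAT⁴ = 0.2063 × 5.670×10⁻⁸ × 1.19330×10⁻⁵ × (1720.15)⁴ = 1.222 W.

P ≈ 1.222 W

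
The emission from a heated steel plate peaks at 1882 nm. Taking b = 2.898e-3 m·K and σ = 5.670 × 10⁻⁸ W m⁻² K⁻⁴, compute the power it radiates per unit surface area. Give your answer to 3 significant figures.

I ≈ 3.19×10⁵ W/m²

Wien's law: T = b/λ_max = 2.898×10⁻³/1.882×10⁻⁶ = 1539.85 K.
Then I = σT⁴ = 5.670×10⁻⁸×(1539.85)⁴ = 3.19×10⁵ W/m².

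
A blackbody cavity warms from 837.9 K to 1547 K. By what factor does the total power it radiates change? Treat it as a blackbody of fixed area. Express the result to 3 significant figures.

P ∝ T⁴, so P₂/P₁ = (T₂/T₁)⁴ = (1547/837.9)⁴ = (1.84628)⁴ = 11.6.

P₂/P₁ ≈ 11.6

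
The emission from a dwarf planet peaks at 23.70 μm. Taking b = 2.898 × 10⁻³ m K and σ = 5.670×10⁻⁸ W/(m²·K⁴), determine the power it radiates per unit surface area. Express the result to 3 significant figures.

Wien's law: T = b/λ_max = 2.898×10⁻³/2.370×10⁻⁵ = 122.278 K.
Then I = σT⁴ = 5.670×10⁻⁸×(122.278)⁴ = 12.7 W/m².

I ≈ 12.7 W/m²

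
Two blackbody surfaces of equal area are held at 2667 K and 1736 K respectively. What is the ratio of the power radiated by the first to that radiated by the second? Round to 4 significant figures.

With equal areas, P₁/P₂ = (T₁/T₂)⁴ = (2667/1736)⁴ = 5.570.

P₁/P₂ ≈ 5.570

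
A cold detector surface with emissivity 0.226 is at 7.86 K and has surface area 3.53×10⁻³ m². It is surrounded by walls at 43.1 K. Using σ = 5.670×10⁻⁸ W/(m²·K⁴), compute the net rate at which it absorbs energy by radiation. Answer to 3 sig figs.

Net gain ≈ 1.56×10⁻⁴ W

Area A = 3.53×10⁻³ m².
Net radiated power P_net = εσA(T⁴ − T₀⁴) = 0.226×5.670×10⁻⁸×3.53×10⁻³×(7.86⁴ − 43.1⁴).
T⁴ − T₀⁴ = 3816.72 − 3.45071×10⁶ = -3.44689×10⁶ K⁴, so P_net = -1.56×10⁻⁴ W — negative, meaning a net gain of 1.56×10⁻⁴ W.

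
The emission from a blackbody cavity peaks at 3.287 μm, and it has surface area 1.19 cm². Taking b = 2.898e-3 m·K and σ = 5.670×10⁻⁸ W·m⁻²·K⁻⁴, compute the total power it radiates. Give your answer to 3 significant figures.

P ≈ 4.08 W

Wien's law: T = b/λ_max = 2.898×10⁻³/3.287×10⁻⁶ = 881.655 K.
Area A = 1.19 cm² = 1.19×10⁻⁴ m².
Then P = σAT⁴ = 5.670×10⁻⁸×1.19×10⁻⁴×(881.655)⁴ = 4.08 W.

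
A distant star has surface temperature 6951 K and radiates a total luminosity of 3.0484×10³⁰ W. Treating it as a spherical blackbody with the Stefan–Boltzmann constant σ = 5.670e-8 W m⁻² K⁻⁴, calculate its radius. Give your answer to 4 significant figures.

R ≈ 4.281×10¹⁰ m

L = 4πR²σT⁴ ⇒ R = √(L/(4πσT⁴)).
σT⁴ = 1.32365×10⁸ W/m², so R = √(3.0484×10³⁰/(4π×1.32365×10⁸)) = 4.281×10¹⁰ m.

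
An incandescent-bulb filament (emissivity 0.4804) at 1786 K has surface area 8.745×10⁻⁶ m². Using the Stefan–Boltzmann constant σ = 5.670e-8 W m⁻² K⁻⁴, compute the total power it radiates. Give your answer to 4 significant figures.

Area A = 8.745×10⁻⁶ m².
P = εσAT⁴ = 0.4804 × 5.670×10⁻⁸ × 8.745×10⁻⁶ × (1786)⁴ = 2.424 W.

P ≈ 2.424 W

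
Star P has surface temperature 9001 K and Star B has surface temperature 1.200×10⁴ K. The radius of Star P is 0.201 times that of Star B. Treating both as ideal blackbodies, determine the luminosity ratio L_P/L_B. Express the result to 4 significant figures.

L_P/L_B ≈ 0.01279

L ∝ R²T⁴, so L_P/L_B = (R_P/R_B)²(T_P/T_B)⁴ = (0.201)² × (9001/1.200×10⁴)⁴ = 0.040401 × 0.316547 = 0.01279.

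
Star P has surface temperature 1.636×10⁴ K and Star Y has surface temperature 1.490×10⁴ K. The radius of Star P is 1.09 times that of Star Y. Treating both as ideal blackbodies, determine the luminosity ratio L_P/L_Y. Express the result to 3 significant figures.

L ∝ R²T⁴, so L_P/L_Y = (R_P/R_Y)²(T_P/T_Y)⁴ = (1.09)² × (1.636×10⁴/1.490×10⁴)⁴ = 1.1881 × 1.45341 = 1.73.

L_P/L_Y ≈ 1.73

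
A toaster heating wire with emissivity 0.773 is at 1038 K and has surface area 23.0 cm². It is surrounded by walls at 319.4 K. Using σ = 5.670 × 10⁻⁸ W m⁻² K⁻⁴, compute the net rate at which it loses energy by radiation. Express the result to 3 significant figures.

Area A = 23.0 cm² = 2.30×10⁻³ m².
Net radiated power P_net = εσA(T⁴ − T₀⁴) = 0.773×5.670×10⁻⁸×2.30×10⁻³×(1038⁴ − 319.4⁴).
T⁴ − T₀⁴ = 1.16089×10¹² − 1.04073×10¹⁰ = 1.15048×10¹² K⁴, so P_net = 116 W.

Net loss ≈ 116 W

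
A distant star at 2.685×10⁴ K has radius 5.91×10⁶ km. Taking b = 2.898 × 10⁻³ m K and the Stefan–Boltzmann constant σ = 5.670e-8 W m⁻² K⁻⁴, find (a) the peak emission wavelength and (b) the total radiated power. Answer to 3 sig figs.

λ_max ≈ 108 nm; P ≈ 1.29×10³¹ W

(a) λ_max = b/T = 2.898×10⁻³/2.685×10⁴ = 1.079×10⁻⁷ m = 108 nm.
Surface area A = 4πR² = 4π(5.91×10⁹ m)² = 4.38919×10²⁰ m².
(b) P = σAT⁴ = 5.670×10⁻⁸×4.38919×10²⁰×(2.685×10⁴)⁴ = 1.29×10³¹ W.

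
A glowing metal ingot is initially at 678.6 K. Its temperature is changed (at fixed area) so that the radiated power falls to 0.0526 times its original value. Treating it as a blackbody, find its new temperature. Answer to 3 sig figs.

T₂ ≈ 325 K

P ∝ T⁴, so T₂/T₁ = (P₂/P₁)^(1/4) = (0.0526)^(1/4) = 0.478902.
T₂ = 678.6 × 0.478902 = 325 K.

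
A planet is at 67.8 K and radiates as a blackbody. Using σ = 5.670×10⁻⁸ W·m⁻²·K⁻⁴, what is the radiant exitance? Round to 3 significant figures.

Stefan–Boltzmann: I = σT⁴ = 5.670×10⁻⁸ × (67.8)⁴ = 1.20 W/m².

I ≈ 1.20 W/m²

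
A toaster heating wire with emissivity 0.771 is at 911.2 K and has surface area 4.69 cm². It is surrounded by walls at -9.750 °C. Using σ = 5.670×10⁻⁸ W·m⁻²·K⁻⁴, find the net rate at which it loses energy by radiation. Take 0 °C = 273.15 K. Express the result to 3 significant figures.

Surroundings: T = -9.750 °C + 273.15 = 263.400 K.
Area A = 4.69 cm² = 4.69×10⁻⁴ m².
Net radiated power P_net = εσA(T⁴ − T₀⁴) = 0.771×5.670×10⁻⁸×4.69×10⁻⁴×(911.2⁴ − 263.400⁴).
T⁴ − T₀⁴ = 6.89374×10¹¹ − 4.81352×10⁹ = 6.84560×10¹¹ K⁴, so P_net = 14.0 W.

Net loss ≈ 14.0 W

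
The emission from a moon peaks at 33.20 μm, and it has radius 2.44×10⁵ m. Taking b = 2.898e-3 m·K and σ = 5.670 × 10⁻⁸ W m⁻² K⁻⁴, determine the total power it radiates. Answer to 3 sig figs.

P ≈ 2.46×10¹² W

Wien's law: T = b/λ_max = 2.898×10⁻³/3.320×10⁻⁵ = 87.2892 K.
Surface area A = 4πR² = 4π(2.44×10⁵ m)² = 7.48151×10¹¹ m².
Then P = σAT⁴ = 5.670×10⁻⁸×7.48151×10¹¹×(87.2892)⁴ = 2.46×10¹² W.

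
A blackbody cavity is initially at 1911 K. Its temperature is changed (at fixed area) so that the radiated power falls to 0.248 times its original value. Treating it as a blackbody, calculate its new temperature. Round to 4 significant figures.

P ∝ T⁴, so T₂/T₁ = (P₂/P₁)^(1/4) = (0.248)^(1/4) = 0.705688.
T₂ = 1911 × 0.705688 = 1349 K.

T₂ ≈ 1349 K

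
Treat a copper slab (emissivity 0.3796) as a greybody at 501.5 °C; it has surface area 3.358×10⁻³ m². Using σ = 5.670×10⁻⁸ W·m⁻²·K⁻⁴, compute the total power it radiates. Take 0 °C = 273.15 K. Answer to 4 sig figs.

P ≈ 26.03 W

T = 501.5 °C + 273.15 = 774.65 K.
Area A = 3.358×10⁻³ m².
P = εσAT⁴ = 0.3796 × 5.670×10⁻⁸ × 3.358×10⁻³ × (774.65)⁴ = 26.03 W.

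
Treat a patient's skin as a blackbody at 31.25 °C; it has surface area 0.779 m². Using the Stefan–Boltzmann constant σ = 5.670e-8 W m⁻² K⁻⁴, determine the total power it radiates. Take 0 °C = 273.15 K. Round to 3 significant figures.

P ≈ 379 W

T = 31.25 °C + 273.15 = 304.40 K.
Area A = 0.779 m².
P = σAT⁴ = 5.670×10⁻⁸ × 0.779 × (304.40)⁴ = 379 W.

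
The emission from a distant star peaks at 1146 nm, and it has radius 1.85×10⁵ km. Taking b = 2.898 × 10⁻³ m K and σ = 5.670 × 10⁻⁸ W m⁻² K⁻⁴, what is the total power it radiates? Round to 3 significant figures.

Wien's law: T = b/λ_max = 2.898×10⁻³/1.146×10⁻⁶ = 2528.80 K.
Surface area A = 4πR² = 4π(1.85×10⁸ m)² = 4.30084×10¹⁷ m².
Then P = σAT⁴ = 5.670×10⁻⁸×4.30084×10¹⁷×(2528.80)⁴ = 9.97×10²³ W.

P ≈ 9.97×10²³ W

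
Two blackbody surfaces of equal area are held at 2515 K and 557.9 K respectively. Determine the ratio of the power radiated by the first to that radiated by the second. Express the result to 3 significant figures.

With equal areas, P₁/P₂ = (T₁/T₂)⁴ = (2515/557.9)⁴ = 413.

P₁/P₂ ≈ 413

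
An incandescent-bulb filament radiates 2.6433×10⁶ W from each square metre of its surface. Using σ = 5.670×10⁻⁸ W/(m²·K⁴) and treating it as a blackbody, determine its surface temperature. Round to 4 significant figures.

T ≈ 2613 K

I = σT⁴, so T = (I/σ)^(1/4) = (2.6433×10⁶/(5.670×10⁻⁸))^(1/4) = 2613 K.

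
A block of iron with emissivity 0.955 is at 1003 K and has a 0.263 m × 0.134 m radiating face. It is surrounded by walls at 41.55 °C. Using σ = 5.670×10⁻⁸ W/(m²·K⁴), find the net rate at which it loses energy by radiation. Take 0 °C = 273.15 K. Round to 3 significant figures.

Net loss ≈ 1.91×10³ W

Surroundings: T = 41.55 °C + 273.15 = 314.70 K.
Area A = 0.263 × 0.134 = 0.035242 m².
Net radiated power P_net = εσA(T⁴ − T₀⁴) = 0.955×5.670×10⁻⁸×0.035242×(1003⁴ − 314.70⁴).
T⁴ − T₀⁴ = 1.01205×10¹² − 9.80815×10⁹ = 1.00224×10¹² K⁴, so P_net = 1.91×10³ W.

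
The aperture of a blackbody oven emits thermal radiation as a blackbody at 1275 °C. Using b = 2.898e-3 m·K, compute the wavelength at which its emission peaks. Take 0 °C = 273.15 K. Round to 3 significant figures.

λ_max ≈ 1.87×10³ nm

T = 1275 °C + 273.15 = 1548.15 K.
Wien's displacement law: λ_max = b/T = (2.898×10⁻³ m·K)/(1548.15 K) = 1.872×10⁻⁶ m.
That is 1.87×10³ nm, in the infrared range.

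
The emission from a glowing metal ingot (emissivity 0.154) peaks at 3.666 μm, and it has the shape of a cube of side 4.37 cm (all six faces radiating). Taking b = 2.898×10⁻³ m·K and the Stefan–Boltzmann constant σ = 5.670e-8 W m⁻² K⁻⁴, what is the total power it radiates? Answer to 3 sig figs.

P ≈ 39.1 W

Wien's law: T = b/λ_max = 2.898×10⁻³/3.666×10⁻⁶ = 790.507 K.
Area A = 6s² = 6×(0.0437 m)² = 0.0114581 m².
Then P = εσAT⁴ = 0.154×5.670×10⁻⁸×0.0114581×(790.507)⁴ = 39.1 W.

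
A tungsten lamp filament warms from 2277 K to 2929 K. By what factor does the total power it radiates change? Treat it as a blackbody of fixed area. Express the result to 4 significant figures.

P₂/P₁ ≈ 2.738

P ∝ T⁴, so P₂/P₁ = (T₂/T₁)⁴ = (2929/2277)⁴ = (1.28634)⁴ = 2.738.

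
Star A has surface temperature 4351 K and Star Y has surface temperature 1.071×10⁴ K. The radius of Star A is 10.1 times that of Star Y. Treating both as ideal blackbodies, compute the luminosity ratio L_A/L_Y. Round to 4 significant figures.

L ∝ R²T⁴, so L_A/L_Y = (R_A/R_Y)²(T_A/T_Y)⁴ = (10.1)² × (4351/1.071×10⁴)⁴ = 102.01 × 0.0272395 = 2.779.

L_A/L_Y ≈ 2.779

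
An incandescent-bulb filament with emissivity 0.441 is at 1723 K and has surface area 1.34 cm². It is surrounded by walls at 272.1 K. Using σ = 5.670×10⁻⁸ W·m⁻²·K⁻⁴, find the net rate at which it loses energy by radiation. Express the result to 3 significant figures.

Net loss ≈ 29.5 W

Area A = 1.34 cm² = 1.34×10⁻⁴ m².
Net radiated power P_net = εσA(T⁴ − T₀⁴) = 0.441×5.670×10⁻⁸×1.34×10⁻⁴×(1723⁴ − 272.1⁴).
T⁴ − T₀⁴ = 8.81335×10¹² − 5.48169×10⁹ = 8.80787×10¹² K⁴, so P_net = 29.5 W.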